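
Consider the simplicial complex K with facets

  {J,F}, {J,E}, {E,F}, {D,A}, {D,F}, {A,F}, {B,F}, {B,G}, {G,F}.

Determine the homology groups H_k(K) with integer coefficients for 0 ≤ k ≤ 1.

Take the total order A < B < D < E < F < G < J on the vertex set. Then K (dimension 1) consists of the simplices:

  0-simplices (7): A, B, D, E, F, G, J
  1-simplices (9): AD, AF, BF, BG, DF, EF, EJ, FG, FJ

Hence C_0 ≅ Z^7, C_1 ≅ Z^9.

∂_1: C_1 → C_0 maps an edge to its endpoints' difference, ∂[p,q] = q − p. For instance
  ∂FG = G − F.
The 7×9 boundary matrix has rank 6 and Smith normal form diag(1,1,1,1,1,1).

From H_k ≅ ker(∂_k) / im(∂_{k+1}) we obtain:

  H_0: rank C_0 − rank ∂_1 = 7 − 6 = 1, and the invariant factors of ∂_1 are all 1, so H_0 = Z.
  H_1: rank ker ∂_1 − rank ∂_2 = (9 − 6) − 0 = 3, and there is no ∂_2, so H_1 = Z^3.

H_0 ≅ Z,  H_1 ≅ Z^3.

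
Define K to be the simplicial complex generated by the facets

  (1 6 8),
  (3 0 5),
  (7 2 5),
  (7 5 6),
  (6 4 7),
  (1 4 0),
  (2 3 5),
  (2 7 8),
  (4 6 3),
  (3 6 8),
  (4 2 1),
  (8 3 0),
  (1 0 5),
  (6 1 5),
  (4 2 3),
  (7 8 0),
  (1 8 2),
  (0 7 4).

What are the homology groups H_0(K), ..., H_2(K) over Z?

H_0 = Z,  H_1 = Z^2,  H_2 = Z.

Fix the vertex order 0 < 1 < 2 < 3 < 4 < 5 < 6 < 7 < 8 and write every simplex with vertices in increasing order. Then dim K = 2 and the simplices of K are:

  0-simplices (9): [0], [1], [2], [3], [4], [5], [6], [7], [8]
  1-simplices (27): (27 of them)
  2-simplices (18): [0,1,4], [0,1,5], [0,3,5], [0,3,8], [0,4,7], [0,7,8], [1,2,4], [1,2,8], [1,5,6], [1,6,8], [2,3,4], [2,3,5], [2,5,7], [2,7,8], [3,4,6], [3,6,8], [4,6,7], [5,6,7]

giving chain groups C_0 ≅ Z^9, C_1 ≅ Z^27, C_2 ≅ Z^18.

∂_1: C_1 → C_0 sends each edge [p,q] (with p < q) to q − p.
As a 9×27 matrix over Z this has rank 8, with invariant factors (1,1,1,1,1,1,1,1).

Boundary ∂_2: C_2 → C_1 maps a triangle to the signed sum of its edges. For instance
  ∂[0,4,7] = [4,7] − [0,7] + [0,4],
  ∂[0,1,5] = [1,5] − [0,5] + [0,1].
As a 27×18 matrix over Z this has rank 17, with invariant factors (1,1,1,1,1,1,1,1,1,1,1,1,1,1,1,1,1).

Reading off H_k = ker ∂_k / im ∂_{k+1}:

  H_0: rank C_0 − rank ∂_1 = 9 − 8 = 1, and the invariant factors of ∂_1 are all 1, so H_0 ≅ Z.
  H_1: rank ker ∂_1 − rank ∂_2 = (27 − 8) − 17 = 2, and the invariant factors of ∂_2 are all 1, so H_1 ≅ Z^2.
  H_2: rank ker ∂_2 − rank ∂_3 = (18 − 17) − 0 = 1, and there is no ∂_3, so H_2 ≅ Z.

As a check, the Euler characteristic is 9 − 27 + 18 = 0, which agrees with 1 − 2 + 1 = 0.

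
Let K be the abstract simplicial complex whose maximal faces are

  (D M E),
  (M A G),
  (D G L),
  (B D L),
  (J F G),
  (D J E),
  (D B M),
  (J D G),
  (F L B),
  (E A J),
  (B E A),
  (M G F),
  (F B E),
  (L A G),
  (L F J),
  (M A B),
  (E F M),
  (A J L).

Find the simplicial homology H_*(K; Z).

H_0 ≅ Z,  H_1 ≅ Z ⊕ Z/2,  H_2 = 0.

Take the total order A < B < D < E < F < G < J < L < M on the vertex set. Then K (dimension 2) consists of the simplices:

  0-simplices (9): A, B, D, E, F, G, J, L, M
  1-simplices (27): AB, AE, AG, AJ, AL, AM, BD, BE, BF, BL, BM, DE, DG, DJ, DL, DM, EF, EJ, EM, FG, FJ, FL, FM, GJ, GL, GM, JL
  2-simplices (18): ABE, ABM, AEJ, AGL, AGM, AJL, BDL, BDM, BEF, BFL, DEJ, DEM, DGJ, DGL, EFM, FGJ, FGM, FJL

giving chain groups C_0 ≅ Z^9, C_1 ≅ Z^27, C_2 ≅ Z^18.

Boundary ∂_1: C_1 → C_0 is given by ∂[p,q] = [q] − [p]. For instance
  ∂DE = E − D.
This gives a 9×27 integer matrix of rank 8; reducing to Smith normal form yields diagonal entries (1,1,1,1,1,1,1,1).

Boundary ∂_2: C_2 → C_1 sends each 2-simplex [p,q,r] to [q,r] − [p,r] + [p,q]. For instance
  ∂AGL = GL − AL + AG,
  ∂FGM = GM − FM + FG.
The resulting 27×18 matrix has rank 18, and its Smith normal form has invariant factors (1,1,1,1,1,1,1,1,1,1,1,1,1,1,1,1,1,2).

Reading off H_k = ker ∂_k / im ∂_{k+1}:

  H_0: rank C_0 − rank ∂_1 = 9 − 8 = 1, and the invariant factors of ∂_1 are all 1, so H_0 ≅ Z.
  H_1: rank ker ∂_1 − rank ∂_2 = (27 − 8) − 18 = 1, and ∂_2 has invariant factor 2 > 1, so H_1 ≅ Z ⊕ Z/2.
  H_2: rank ker ∂_2 − rank ∂_3 = (18 − 18) − 0 = 0, and there is no ∂_3, so H_2 ≅ 0.

(K is a triangulation of the Klein bottle.)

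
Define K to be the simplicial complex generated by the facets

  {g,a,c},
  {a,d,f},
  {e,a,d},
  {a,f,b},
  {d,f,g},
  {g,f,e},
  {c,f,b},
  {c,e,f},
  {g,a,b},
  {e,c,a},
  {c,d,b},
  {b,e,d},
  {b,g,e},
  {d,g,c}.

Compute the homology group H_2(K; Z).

Take the total order a < b < c < d < e < f < g on the vertex set. Then K (dimension 2) consists of the simplices:

  0-simplices (7): a, b, c, d, e, f, g
  1-simplices (21): ab, ac, ad, ae, af, ag, bc, bd, be, bf, bg, cd, ce, cf, cg, de, df, dg, ef, eg, fg
  2-simplices (14): abf, abg, ace, acg, ade, adf, bcd, bcf, bde, beg, cdg, cef, dfg, efg

Hence C_0 ≅ Z^7, C_1 ≅ Z^21, C_2 ≅ Z^14.

∂_1: C_1 → C_0 maps an edge to its endpoints' difference, ∂[p,q] = q − p. For instance
  ∂bd = d − b.
This gives a 7×21 integer matrix of rank 6; reducing to Smith normal form yields diagonal entries (1,1,1,1,1,1).

∂_2: C_2 → C_1 sends each 2-simplex [p,q,r] to [q,r] − [p,r] + [p,q]. For instance
  ∂abg = bg − ag + ab,
  ∂bcd = cd − bd + bc.
The resulting 21×14 matrix has rank 13, and its Smith normal form has invariant factors (1,1,1,1,1,1,1,1,1,1,1,1,1).

From H_k ≅ ker(∂_k) / im(∂_{k+1}) we obtain:

  H_2: rank ker ∂_2 − rank ∂_3 = (14 − 13) − 0 = 1, and there is no ∂_3, so H_2 ≅ Z.

H_2 = Z.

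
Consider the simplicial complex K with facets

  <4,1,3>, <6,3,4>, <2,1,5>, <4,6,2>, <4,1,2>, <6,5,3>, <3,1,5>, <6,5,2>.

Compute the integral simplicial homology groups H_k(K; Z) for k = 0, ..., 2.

We work with the vertex ordering 1 < 2 < 3 < 4 < 5 < 6. The simplices of K, each written with vertices in increasing order, are:

  0-simplices (6): [1], [2], [3], [4], [5], [6]
  1-simplices (12): [1,2], [1,3], [1,4], [1,5], [2,4], [2,5], [2,6], [3,4], [3,5], [3,6], [4,6], [5,6]
  2-simplices (8): [1,2,4], [1,2,5], [1,3,4], [1,3,5], [2,4,6], [2,5,6], [3,4,6], [3,5,6]

Hence C_0 ≅ Z^6, C_1 ≅ Z^12, C_2 ≅ Z^8.

Boundary ∂_1: C_1 → C_0 sends each edge [p,q] (with p < q) to q − p.
The 6×12 boundary matrix has rank 5 and Smith normal form diag(1,1,1,1,1).

Boundary ∂_2: C_2 → C_1 acts by ∂[p,q,r] = [q,r] − [p,r] + [p,q]. For instance
  ∂[1,3,4] = [3,4] − [1,4] + [1,3],
  ∂[3,4,6] = [4,6] − [3,6] + [3,4].
The resulting 12×8 matrix has rank 7, and its Smith normal form has invariant factors (1,1,1,1,1,1,1).

Now H_k = ker ∂_k / im ∂_{k+1}, so:

  H_0: rank C_0 − rank ∂_1 = 6 − 5 = 1, and the invariant factors of ∂_1 are all 1, so H_0 = Z.
  H_1: rank ker ∂_1 − rank ∂_2 = (12 − 5) − 7 = 0, and the invariant factors of ∂_2 are all 1, so H_1 = 0.
  H_2: rank ker ∂_2 − rank ∂_3 = (8 − 7) − 0 = 1, and there is no ∂_3, so H_2 = Z.

As a check, the Euler characteristic is 6 − 12 + 8 = 2, which agrees with 1 − 0 + 1 = 2.

H_0 = Z,  H_1 = 0,  H_2 = Z.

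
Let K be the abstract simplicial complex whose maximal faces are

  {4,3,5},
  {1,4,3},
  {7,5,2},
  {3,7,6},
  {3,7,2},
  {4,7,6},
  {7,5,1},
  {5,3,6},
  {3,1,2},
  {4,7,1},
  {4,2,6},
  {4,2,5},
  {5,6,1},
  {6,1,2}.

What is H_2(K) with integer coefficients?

H_2 ≅ Z.

Order the vertices as 1 < 2 < 3 < 4 < 5 < 6 < 7. Listing each simplex with vertices in this order, K has dimension 2 with simplices:

  0-simplices (7): [1], [2], [3], [4], [5], [6], [7]
  1-simplices (21): [1,2], [1,3], [1,4], [1,5], [1,6], [1,7], [2,3], [2,4], [2,5], [2,6], [2,7], [3,4], [3,5], [3,6], [3,7], [4,5], [4,6], [4,7], [5,6], [5,7], [6,7]
  2-simplices (14): [1,2,3], [1,2,6], [1,3,4], [1,4,7], [1,5,6], [1,5,7], [2,3,7], [2,4,5], [2,4,6], [2,5,7], [3,4,5], [3,5,6], [3,6,7], [4,6,7]

Hence C_0 ≅ Z^7, C_1 ≅ Z^21, C_2 ≅ Z^14.

∂_1: C_1 → C_0 is given by ∂[p,q] = [q] − [p]. For instance
  ∂[2,7] = [7] − [2].
This gives a 7×21 integer matrix of rank 6; reducing to Smith normal form yields diagonal entries (1,1,1,1,1,1).

The boundary map ∂_2: C_2 → C_1 sends each 2-simplex [p,q,r] to [q,r] − [p,r] + [p,q]. For instance
  ∂[1,2,6] = [2,6] − [1,6] + [1,2],
  ∂[4,6,7] = [6,7] − [4,7] + [4,6].
The resulting 21×14 matrix has rank 13, and its Smith normal form has invariant factors (1,1,1,1,1,1,1,1,1,1,1,1,1).

Computing H_k = (kernel of ∂_k) / (image of ∂_{k+1}):

  H_2: rank ker ∂_2 − rank ∂_3 = (14 − 13) − 0 = 1, and there is no ∂_3, so H_2 ≅ Z.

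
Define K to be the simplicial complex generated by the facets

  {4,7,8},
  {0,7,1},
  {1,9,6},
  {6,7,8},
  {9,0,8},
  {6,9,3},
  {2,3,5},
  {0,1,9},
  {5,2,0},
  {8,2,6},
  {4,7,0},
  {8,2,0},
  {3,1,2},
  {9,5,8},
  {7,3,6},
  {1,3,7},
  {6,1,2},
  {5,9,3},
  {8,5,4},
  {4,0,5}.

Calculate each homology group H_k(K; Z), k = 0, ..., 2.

H_0 = Z,  H_1 = Z × Z/2,  H_2 = 0.

Take the total order 0 < 1 < 2 < 3 < 4 < 5 < 6 < 7 < 8 < 9 on the vertex set. Then K (dimension 2) consists of the simplices:

  0-simplices (10): [0], [1], [2], [3], [4], [5], [6], [7], [8], [9]
  1-simplices (30): (30 of them)
  2-simplices (20): (20 of them)

so the chain groups are C_0 ≅ Z^10, C_1 ≅ Z^30, C_2 ≅ Z^20.

∂_1: C_1 → C_0 maps an edge to its endpoints' difference, ∂[p,q] = q − p. For instance
  ∂[0,5] = [5] − [0].
The 10×30 boundary matrix has rank 9 and Smith normal form diag(1,1,1,1,1,1,1,1,1).

Boundary ∂_2: C_2 → C_1 acts by ∂[p,q,r] = [q,r] − [p,r] + [p,q]. For instance
  ∂[2,3,5] = [3,5] − [2,5] + [2,3],
  ∂[0,2,8] = [2,8] − [0,8] + [0,2].
The 30×20 boundary matrix has rank 20 and Smith normal form diag(1,1,1,1,1,1,1,1,1,1,1,1,1,1,1,1,1,1,1,2).

Computing H_k = (kernel of ∂_k) / (image of ∂_{k+1}):

  H_0: rank C_0 − rank ∂_1 = 10 − 9 = 1, and the invariant factors of ∂_1 are all 1, so H_0 ≅ Z.
  H_1: rank ker ∂_1 − rank ∂_2 = (30 − 9) − 20 = 1, and ∂_2 has invariant factor 2 > 1, so H_1 ≅ Z × Z/2.
  H_2: rank ker ∂_2 − rank ∂_3 = (20 − 20) − 0 = 0, and there is no ∂_3, so H_2 ≅ 0.

As a check, the Euler characteristic is 10 − 30 + 20 = 0, which agrees with 1 − 1 + 0 = 0.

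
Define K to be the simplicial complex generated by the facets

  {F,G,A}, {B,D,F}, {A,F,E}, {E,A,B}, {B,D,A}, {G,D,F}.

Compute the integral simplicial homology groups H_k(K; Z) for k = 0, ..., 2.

H_0 ≅ Z,  H_1 ≅ Z,  H_2 = 0.

Take the total order A < B < D < E < F < G on the vertex set. Then K (dimension 2) consists of the simplices:

  0-simplices (6): A, B, D, E, F, G
  1-simplices (12): AB, AD, AE, AF, AG, BD, BE, BF, DF, DG, EF, FG
  2-simplices (6): ABD, ABE, AEF, AFG, BDF, DFG

giving chain groups C_0 ≅ Z^6, C_1 ≅ Z^12, C_2 ≅ Z^6.

Boundary ∂_1: C_1 → C_0 maps an edge to its endpoints' difference, ∂[p,q] = q − p.
The 6×12 boundary matrix has rank 5 and Smith normal form diag(1,1,1,1,1).

The boundary map ∂_2: C_2 → C_1 sends each 2-simplex [p,q,r] to [q,r] − [p,r] + [p,q]. For instance
  ∂DFG = FG − DG + DF,
  ∂AEF = EF − AF + AE.
The 12×6 boundary matrix has rank 6 and Smith normal form diag(1,1,1,1,1,1).

Now H_k = ker ∂_k / im ∂_{k+1}, so:

  H_0: rank C_0 − rank ∂_1 = 6 − 5 = 1, and the invariant factors of ∂_1 are all 1, so H_0 = Z.
  H_1: rank ker ∂_1 − rank ∂_2 = (12 − 5) − 6 = 1, and the invariant factors of ∂_2 are all 1, so H_1 = Z.
  H_2: rank ker ∂_2 − rank ∂_3 = (6 − 6) − 0 = 0, and there is no ∂_3, so H_2 = 0.

(K is a triangulation of the cylinder S^1 x I.)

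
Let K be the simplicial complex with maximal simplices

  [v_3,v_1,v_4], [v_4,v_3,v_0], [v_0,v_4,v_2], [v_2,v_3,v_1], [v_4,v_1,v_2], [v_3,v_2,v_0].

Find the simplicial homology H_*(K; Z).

K has 5 vertices, 9 edges, 6 triangles.
rank ∂_0 = 0, rank ∂_1 = 4 ⇒ b_0 = 5 − 0 − 4 = 1; all invariant factors of ∂_1 are 1 so no torsion. So H_0 ≅ Z.
rank ∂_1 = 4, rank ∂_2 = 5 ⇒ b_1 = 9 − 4 − 5 = 0; all invariant factors of ∂_2 are 1 so no torsion. So H_1 ≅ 0.
rank ∂_2 = 5, rank ∂_3 = 0 ⇒ b_2 = 6 − 5 − 0 = 1. So H_2 ≅ Z.

H_0 = Z,  H_1 = 0,  H_2 = Z.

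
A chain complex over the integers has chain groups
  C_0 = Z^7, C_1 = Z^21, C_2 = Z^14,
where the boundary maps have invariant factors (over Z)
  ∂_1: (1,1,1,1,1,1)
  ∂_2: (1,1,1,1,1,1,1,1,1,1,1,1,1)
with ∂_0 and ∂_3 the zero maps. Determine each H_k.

H_0 = Z,  H_1 = Z^2,  H_2 = Z.

H_0: b_0 = 7 − 0 − 6 = 1; torsion from ∂_1 factors > 1: none. So H_0 = Z.
H_1: b_1 = 21 − 6 − 13 = 2; torsion from ∂_2 factors > 1: none. So H_1 = Z^2.
H_2: b_2 = 14 − 13 − 0 = 1; torsion from ∂_3 factors > 1: none. So H_2 = Z.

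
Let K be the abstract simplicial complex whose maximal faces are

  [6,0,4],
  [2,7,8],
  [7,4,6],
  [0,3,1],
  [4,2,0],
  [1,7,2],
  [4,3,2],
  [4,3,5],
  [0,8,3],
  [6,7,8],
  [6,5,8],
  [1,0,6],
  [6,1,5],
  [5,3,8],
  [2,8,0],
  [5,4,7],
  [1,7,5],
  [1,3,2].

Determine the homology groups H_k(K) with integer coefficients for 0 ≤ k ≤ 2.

H_0 = Z,  H_1 = Z ⊕ Z/2Z,  H_2 = 0.

Order the vertices as 0 < 1 < 2 < 3 < 4 < 5 < 6 < 7 < 8. Listing each simplex with vertices in this order, K has dimension 2 with simplices:

  0-simplices (9): [0], [1], [2], [3], [4], [5], [6], [7], [8]
  1-simplices (27): (27 of them)
  2-simplices (18): [0,1,3], [0,1,6], [0,2,4], [0,2,8], [0,3,8], [0,4,6], [1,2,3], [1,2,7], [1,5,6], [1,5,7], [2,3,4], [2,7,8], [3,4,5], [3,5,8], [4,5,7], [4,6,7], [5,6,8], [6,7,8]

Hence C_0 ≅ Z^9, C_1 ≅ Z^27, C_2 ≅ Z^18.

Boundary ∂_1: C_1 → C_0 maps an edge to its endpoints' difference, ∂[p,q] = q − p. For instance
  ∂[2,7] = [7] − [2].
The 9×27 boundary matrix has rank 8 and Smith normal form diag(1,1,1,1,1,1,1,1).

∂_2: C_2 → C_1 maps a triangle to the signed sum of its edges. For instance
  ∂[0,2,4] = [2,4] − [0,4] + [0,2],
  ∂[2,3,4] = [3,4] − [2,4] + [2,3].
This gives a 27×18 integer matrix of rank 18; reducing to Smith normal form yields diagonal entries (1,1,1,1,1,1,1,1,1,1,1,1,1,1,1,1,1,2).

From H_k ≅ ker(∂_k) / im(∂_{k+1}) we obtain:

  H_0: rank C_0 − rank ∂_1 = 9 − 8 = 1, and the invariant factors of ∂_1 are all 1, so H_0 = Z.
  H_1: rank ker ∂_1 − rank ∂_2 = (27 − 8) − 18 = 1, and ∂_2 has invariant factor 2 > 1, so H_1 = Z ⊕ Z/2Z.
  H_2: rank ker ∂_2 − rank ∂_3 = (18 − 18) − 0 = 0, and there is no ∂_3, so H_2 = 0.

As a check, the Euler characteristic is 9 − 27 + 18 = 0, which agrees with 1 − 1 + 0 = 0.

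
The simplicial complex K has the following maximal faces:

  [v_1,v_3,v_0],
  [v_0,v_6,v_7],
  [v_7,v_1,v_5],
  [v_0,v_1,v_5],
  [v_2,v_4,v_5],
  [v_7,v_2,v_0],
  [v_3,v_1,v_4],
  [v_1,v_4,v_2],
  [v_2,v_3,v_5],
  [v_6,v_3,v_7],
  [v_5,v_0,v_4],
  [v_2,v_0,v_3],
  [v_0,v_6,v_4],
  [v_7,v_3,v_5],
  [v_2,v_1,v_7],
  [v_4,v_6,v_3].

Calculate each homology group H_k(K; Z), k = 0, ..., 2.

Take the total order v_0 < v_1 < v_2 < v_3 < v_4 < v_5 < v_6 < v_7 on the vertex set. Then K (dimension 2) consists of the simplices:

  0-simplices (8): [v_0], [v_1], [v_2], [v_3], [v_4], [v_5], [v_6], [v_7]
  1-simplices (24): (24 of them)
  2-simplices (16): (16 of them)

so the chain groups are C_0 ≅ Z^8, C_1 ≅ Z^24, C_2 ≅ Z^16.

∂_1: C_1 → C_0 sends each edge [p,q] (with p < q) to q − p. For instance
  ∂[v_0,v_5] = [v_5] − [v_0].
This gives a 8×24 integer matrix of rank 7; reducing to Smith normal form yields diagonal entries (1,1,1,1,1,1,1).

The boundary map ∂_2: C_2 → C_1 sends each 2-simplex [p,q,r] to [q,r] − [p,r] + [p,q]. For instance
  ∂[v_0,v_1,v_3] = [v_1,v_3] − [v_0,v_3] + [v_0,v_1],
  ∂[v_3,v_4,v_6] = [v_4,v_6] − [v_3,v_6] + [v_3,v_4].
This gives a 24×16 integer matrix of rank 15; reducing to Smith normal form yields diagonal entries (1,1,1,1,1,1,1,1,1,1,1,1,1,1,1).

Computing H_k = (kernel of ∂_k) / (image of ∂_{k+1}):

  H_0: rank C_0 − rank ∂_1 = 8 − 7 = 1, and the invariant factors of ∂_1 are all 1, so H_0 ≅ Z.
  H_1: rank ker ∂_1 − rank ∂_2 = (24 − 7) − 15 = 2, and the invariant factors of ∂_2 are all 1, so H_1 ≅ Z^2.
  H_2: rank ker ∂_2 − rank ∂_3 = (16 − 15) − 0 = 1, and there is no ∂_3, so H_2 ≅ Z.

H_0 = Z,  H_1 = Z^2,  H_2 = Z.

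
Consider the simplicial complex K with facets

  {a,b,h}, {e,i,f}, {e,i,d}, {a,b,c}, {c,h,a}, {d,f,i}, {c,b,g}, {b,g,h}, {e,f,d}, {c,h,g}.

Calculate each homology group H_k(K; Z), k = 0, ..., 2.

Take the total order a < b < c < d < e < f < g < h < i on the vertex set. Then K (dimension 2) consists of the simplices:

  0-simplices (9): a, b, c, d, e, f, g, h, i
  1-simplices (15): ab, ac, ah, bc, bg, bh, cg, ch, de, df, di, ef, ei, fi, gh
  2-simplices (10): abc, abh, ach, bcg, bgh, cgh, def, dei, dfi, efi

so the chain groups are C_0 ≅ Z^9, C_1 ≅ Z^15, C_2 ≅ Z^10.

∂_1: C_1 → C_0 is given by ∂[p,q] = [q] − [p]. For instance
  ∂di = i − d.
As a 9×15 matrix over Z this has rank 7, with invariant factors (1,1,1,1,1,1,1).

The boundary map ∂_2: C_2 → C_1 acts by ∂[p,q,r] = [q,r] − [p,r] + [p,q]. For instance
  ∂cgh = gh − ch + cg,
  ∂dfi = fi − di + df.
The 15×10 boundary matrix has rank 8 and Smith normal form diag(1,1,1,1,1,1,1,1).

From H_k ≅ ker(∂_k) / im(∂_{k+1}) we obtain:

  H_0: rank C_0 − rank ∂_1 = 9 − 7 = 2, and the invariant factors of ∂_1 are all 1, so H_0 = Z^2.
  H_1: rank ker ∂_1 − rank ∂_2 = (15 − 7) − 8 = 0, and the invariant factors of ∂_2 are all 1, so H_1 = 0.
  H_2: rank ker ∂_2 − rank ∂_3 = (10 − 8) − 0 = 2, and there is no ∂_3, so H_2 = Z^2.

As a check, the Euler characteristic is 9 − 15 + 10 = 4, which agrees with 2 − 0 + 2 = 4.

H_0 = Z^2,  H_1 = 0,  H_2 = Z^2.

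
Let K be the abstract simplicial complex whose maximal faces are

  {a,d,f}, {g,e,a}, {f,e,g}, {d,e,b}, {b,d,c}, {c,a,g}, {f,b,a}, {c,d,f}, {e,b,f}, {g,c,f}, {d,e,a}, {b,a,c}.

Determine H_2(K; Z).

Take the total order a < b < c < d < e < f < g on the vertex set. Then K (dimension 2) consists of the simplices:

  0-simplices (7): a, b, c, d, e, f, g
  1-simplices (18): ab, ac, ad, ae, af, ag, bc, bd, be, bf, cd, cf, cg, de, df, ef, eg, fg
  2-simplices (12): abc, abf, acg, ade, adf, aeg, bcd, bde, bef, cdf, cfg, efg

Hence C_0 ≅ Z^7, C_1 ≅ Z^18, C_2 ≅ Z^12.

Boundary ∂_1: C_1 → C_0 maps an edge to its endpoints' difference, ∂[p,q] = q − p.
This gives a 7×18 integer matrix of rank 6; reducing to Smith normal form yields diagonal entries (1,1,1,1,1,1).

The boundary map ∂_2: C_2 → C_1 maps a triangle to the signed sum of its edges. For instance
  ∂cdf = df − cf + cd,
  ∂efg = fg − eg + ef.
The 18×12 boundary matrix has rank 12 and Smith normal form diag(1,1,1,1,1,1,1,1,1,1,1,2).

From H_k ≅ ker(∂_k) / im(∂_{k+1}) we obtain:

  H_2: rank ker ∂_2 − rank ∂_3 = (12 − 12) − 0 = 0, and there is no ∂_3, so H_2 ≅ 0.

H_2 ≅ 0.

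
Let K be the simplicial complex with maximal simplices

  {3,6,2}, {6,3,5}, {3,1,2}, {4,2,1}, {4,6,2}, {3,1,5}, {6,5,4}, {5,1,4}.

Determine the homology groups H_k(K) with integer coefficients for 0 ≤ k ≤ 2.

Fix the vertex order 1 < 2 < 3 < 4 < 5 < 6 and write every simplex with vertices in increasing order. Then dim K = 2 and the simplices of K are:

  0-simplices (6): [1], [2], [3], [4], [5], [6]
  1-simplices (12): [1,2], [1,3], [1,4], [1,5], [2,3], [2,4], [2,6], [3,5], [3,6], [4,5], [4,6], [5,6]
  2-simplices (8): [1,2,3], [1,2,4], [1,3,5], [1,4,5], [2,3,6], [2,4,6], [3,5,6], [4,5,6]

so the chain groups are C_0 ≅ Z^6, C_1 ≅ Z^12, C_2 ≅ Z^8.

The boundary map ∂_1: C_1 → C_0 maps an edge to its endpoints' difference, ∂[p,q] = q − p. For instance
  ∂[5,6] = [6] − [5].
This gives a 6×12 integer matrix of rank 5; reducing to Smith normal form yields diagonal entries (1,1,1,1,1).

Boundary ∂_2: C_2 → C_1 acts by ∂[p,q,r] = [q,r] − [p,r] + [p,q]. For instance
  ∂[3,5,6] = [5,6] − [3,6] + [3,5],
  ∂[1,2,4] = [2,4] − [1,4] + [1,2].
The 12×8 boundary matrix has rank 7 and Smith normal form diag(1,1,1,1,1,1,1).

Reading off H_k = ker ∂_k / im ∂_{k+1}:

  H_0: rank C_0 − rank ∂_1 = 6 − 5 = 1, and the invariant factors of ∂_1 are all 1, so H_0 ≅ Z.
  H_1: rank ker ∂_1 − rank ∂_2 = (12 − 5) − 7 = 0, and the invariant factors of ∂_2 are all 1, so H_1 ≅ 0.
  H_2: rank ker ∂_2 − rank ∂_3 = (8 − 7) − 0 = 1, and there is no ∂_3, so H_2 ≅ Z.

As a check, the Euler characteristic is 6 − 12 + 8 = 2, which agrees with 1 − 0 + 1 = 2.
(K is a triangulation of the 2-sphere S^2.)

H_0 = Z,  H_1 = 0,  H_2 = Z.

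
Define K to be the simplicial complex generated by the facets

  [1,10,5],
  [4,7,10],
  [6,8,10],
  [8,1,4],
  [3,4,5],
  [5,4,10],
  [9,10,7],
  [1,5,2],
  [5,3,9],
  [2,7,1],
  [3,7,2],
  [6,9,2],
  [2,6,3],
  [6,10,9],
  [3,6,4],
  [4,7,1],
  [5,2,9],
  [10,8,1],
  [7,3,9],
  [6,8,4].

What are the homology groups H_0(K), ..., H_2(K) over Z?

H_0 ≅ Z,  H_1 ≅ Z ⊕ Z_2,  H_2 = 0.

We work with the vertex ordering 1 < 2 < 3 < 4 < 5 < 6 < 7 < 8 < 9 < 10. The simplices of K, each written with vertices in increasing order, are:

  0-simplices (10): [1], [2], [3], [4], [5], [6], [7], [8], [9], [10]
  1-simplices (30): (30 of them)
  2-simplices (20): (20 of them)

Hence C_0 ≅ Z^10, C_1 ≅ Z^30, C_2 ≅ Z^20.

Boundary ∂_1: C_1 → C_0 sends each edge [p,q] (with p < q) to q − p.
The resulting 10×30 matrix has rank 9, and its Smith normal form has invariant factors (1,1,1,1,1,1,1,1,1).

The boundary map ∂_2: C_2 → C_1 maps a triangle to the signed sum of its edges. For instance
  ∂[4,6,8] = [6,8] − [4,8] + [4,6],
  ∂[2,5,9] = [5,9] − [2,9] + [2,5].
As a 30×20 matrix over Z this has rank 20, with invariant factors (1,1,1,1,1,1,1,1,1,1,1,1,1,1,1,1,1,1,1,2).

Now H_k = ker ∂_k / im ∂_{k+1}, so:

  H_0: rank C_0 − rank ∂_1 = 10 − 9 = 1, and the invariant factors of ∂_1 are all 1, so H_0 ≅ Z.
  H_1: rank ker ∂_1 − rank ∂_2 = (30 − 9) − 20 = 1, and ∂_2 has invariant factor 2 > 1, so H_1 ≅ Z ⊕ Z_2.
  H_2: rank ker ∂_2 − rank ∂_3 = (20 − 20) − 0 = 0, and there is no ∂_3, so H_2 ≅ 0.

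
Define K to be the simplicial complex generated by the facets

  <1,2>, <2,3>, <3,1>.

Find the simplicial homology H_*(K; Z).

H_0 ≅ Z,  H_1 ≅ Z.

Take the total order 1 < 2 < 3 on the vertex set. Then K (dimension 1) consists of the simplices:

  0-simplices (3): [1], [2], [3]
  1-simplices (3): [1,2], [1,3], [2,3]

so the chain groups are C_0 ≅ Z^3, C_1 ≅ Z^3.

The boundary map ∂_1: C_1 → C_0 maps an edge to its endpoints' difference, ∂[p,q] = q − p.
As a 3×3 matrix over Z this has rank 2, with invariant factors (1,1).

From H_k ≅ ker(∂_k) / im(∂_{k+1}) we obtain:

  H_0: rank C_0 − rank ∂_1 = 3 − 2 = 1, and the invariant factors of ∂_1 are all 1, so H_0 = Z.
  H_1: rank ker ∂_1 − rank ∂_2 = (3 − 2) − 0 = 1, and there is no ∂_2, so H_1 = Z.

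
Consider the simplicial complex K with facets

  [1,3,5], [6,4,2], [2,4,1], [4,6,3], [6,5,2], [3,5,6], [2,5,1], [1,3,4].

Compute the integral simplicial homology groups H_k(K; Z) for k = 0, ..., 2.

H_0 ≅ Z,  H_1 = 0,  H_2 ≅ Z.

We work with the vertex ordering 1 < 2 < 3 < 4 < 5 < 6. The simplices of K, each written with vertices in increasing order, are:

  0-simplices (6): [1], [2], [3], [4], [5], [6]
  1-simplices (12): [1,2], [1,3], [1,4], [1,5], [2,4], [2,5], [2,6], [3,4], [3,5], [3,6], [4,6], [5,6]
  2-simplices (8): [1,2,4], [1,2,5], [1,3,4], [1,3,5], [2,4,6], [2,5,6], [3,4,6], [3,5,6]

giving chain groups C_0 ≅ Z^6, C_1 ≅ Z^12, C_2 ≅ Z^8.

Boundary ∂_1: C_1 → C_0 is given by ∂[p,q] = [q] − [p].
The resulting 6×12 matrix has rank 5, and its Smith normal form has invariant factors (1,1,1,1,1).

Boundary ∂_2: C_2 → C_1 acts by ∂[p,q,r] = [q,r] − [p,r] + [p,q]. For instance
  ∂[2,4,6] = [4,6] − [2,6] + [2,4],
  ∂[1,2,5] = [2,5] − [1,5] + [1,2].
The 12×8 boundary matrix has rank 7 and Smith normal form diag(1,1,1,1,1,1,1).

From H_k ≅ ker(∂_k) / im(∂_{k+1}) we obtain:

  H_0: rank C_0 − rank ∂_1 = 6 − 5 = 1, and the invariant factors of ∂_1 are all 1, so H_0 = Z.
  H_1: rank ker ∂_1 − rank ∂_2 = (12 − 5) − 7 = 0, and the invariant factors of ∂_2 are all 1, so H_1 = 0.
  H_2: rank ker ∂_2 − rank ∂_3 = (8 − 7) − 0 = 1, and there is no ∂_3, so H_2 = Z.

(K is a triangulation of the 2-sphere S^2.)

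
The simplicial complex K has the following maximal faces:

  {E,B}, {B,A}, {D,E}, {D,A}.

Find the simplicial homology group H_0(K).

Take the total order A < B < D < E on the vertex set. Then K (dimension 1) consists of the simplices:

  0-simplices (4): A, B, D, E
  1-simplices (4): AB, AD, BE, DE

so the chain groups are C_0 ≅ Z^4, C_1 ≅ Z^4.

Boundary ∂_1: C_1 → C_0 sends each edge [p,q] (with p < q) to q − p.
This gives a 4×4 integer matrix of rank 3; reducing to Smith normal form yields diagonal entries (1,1,1).

Computing H_k = (kernel of ∂_k) / (image of ∂_{k+1}):

  H_0: rank C_0 − rank ∂_1 = 4 − 3 = 1, and the invariant factors of ∂_1 are all 1, so H_0 = Z.

H_0 ≅ Z.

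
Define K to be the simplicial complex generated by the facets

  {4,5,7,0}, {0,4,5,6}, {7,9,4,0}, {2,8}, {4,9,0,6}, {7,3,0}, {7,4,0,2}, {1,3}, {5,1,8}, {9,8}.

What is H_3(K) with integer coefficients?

H_3 = 0.

Take the total order 0 < 1 < 2 < 3 < 4 < 5 < 6 < 7 < 8 < 9 on the vertex set. Then K (dimension 3) consists of the simplices:

  0-simplices (10): [0], [1], [2], [3], [4], [5], [6], [7], [8], [9]
  1-simplices (24): (24 of them)
  2-simplices (17): [0,2,4], [0,2,7], [0,3,7], [0,4,5], [0,4,6], [0,4,7], [0,4,9], [0,5,6], [0,5,7], [0,6,9], [0,7,9], [1,5,8], [2,4,7], [4,5,6], [4,5,7], [4,6,9], [4,7,9]
  3-simplices (5): [0,2,4,7], [0,4,5,6], [0,4,5,7], [0,4,6,9], [0,4,7,9]

giving chain groups C_0 ≅ Z^10, C_1 ≅ Z^24, C_2 ≅ Z^17, C_3 ≅ Z^5.

∂_1: C_1 → C_0 maps an edge to its endpoints' difference, ∂[p,q] = q − p. For instance
  ∂[0,3] = [3] − [0].
The resulting 10×24 matrix has rank 9, and its Smith normal form has invariant factors (1,1,1,1,1,1,1,1,1).

Boundary ∂_2: C_2 → C_1 acts by ∂[p,q,r] = [q,r] − [p,r] + [p,q]. For instance
  ∂[4,7,9] = [7,9] − [4,9] + [4,7],
  ∂[0,3,7] = [3,7] − [0,7] + [0,3].
The resulting 24×17 matrix has rank 12, and its Smith normal form has invariant factors (1,1,1,1,1,1,1,1,1,1,1,1).

∂_3: C_3 → C_2 sends each 3-simplex σ to the alternating sum Σ_i (−1)^i (σ with its i-th vertex removed). For instance
  ∂[0,2,4,7] = [2,4,7] − [0,4,7] + [0,2,7] − [0,2,4],
  ∂[0,4,5,6] = [4,5,6] − [0,5,6] + [0,4,6] − [0,4,5].
As a 17×5 matrix over Z this has rank 5, with invariant factors (1,1,1,1,1).

Now H_k = ker ∂_k / im ∂_{k+1}, so:

  H_3: rank ker ∂_3 − rank ∂_4 = (5 − 5) − 0 = 0, and there is no ∂_4, so H_3 ≅ 0.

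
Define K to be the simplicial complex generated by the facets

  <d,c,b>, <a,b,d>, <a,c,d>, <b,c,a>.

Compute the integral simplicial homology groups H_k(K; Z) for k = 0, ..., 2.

Fix the vertex order a < b < c < d and write every simplex with vertices in increasing order. Then dim K = 2 and the simplices of K are:

  0-simplices (4): a, b, c, d
  1-simplices (6): ab, ac, ad, bc, bd, cd
  2-simplices (4): abc, abd, acd, bcd

giving chain groups C_0 ≅ Z^4, C_1 ≅ Z^6, C_2 ≅ Z^4.

The boundary map ∂_1: C_1 → C_0 is given by ∂[p,q] = [q] − [p]. For instance
  ∂ab = b − a.
As a 4×6 matrix over Z this has rank 3, with invariant factors (1,1,1).

Boundary ∂_2: C_2 → C_1 sends each 2-simplex [p,q,r] to [q,r] − [p,r] + [p,q]. For instance
  ∂bcd = cd − bd + bc,
  ∂acd = cd − ad + ac.
As a 6×4 matrix over Z this has rank 3, with invariant factors (1,1,1).

Computing H_k = (kernel of ∂_k) / (image of ∂_{k+1}):

  H_0: rank C_0 − rank ∂_1 = 4 − 3 = 1, and the invariant factors of ∂_1 are all 1, so H_0 = Z.
  H_1: rank ker ∂_1 − rank ∂_2 = (6 − 3) − 3 = 0, and the invariant factors of ∂_2 are all 1, so H_1 = 0.
  H_2: rank ker ∂_2 − rank ∂_3 = (4 − 3) − 0 = 1, and there is no ∂_3, so H_2 = Z.

H_0 = Z,  H_1 = 0,  H_2 = Z.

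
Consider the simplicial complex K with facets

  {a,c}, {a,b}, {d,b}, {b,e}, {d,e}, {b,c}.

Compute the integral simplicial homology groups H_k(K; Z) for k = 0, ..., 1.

H_0 = Z,  H_1 = Z^2.

Take the total order a < b < c < d < e on the vertex set. Then K (dimension 1) consists of the simplices:

  0-simplices (5): a, b, c, d, e
  1-simplices (6): ab, ac, bc, bd, be, de

giving chain groups C_0 ≅ Z^5, C_1 ≅ Z^6.

The boundary map ∂_1: C_1 → C_0 is given by ∂[p,q] = [q] − [p]. For instance
  ∂ac = c − a.
As a 5×6 matrix over Z this has rank 4, with invariant factors (1,1,1,1).

Reading off H_k = ker ∂_k / im ∂_{k+1}:

  H_0: rank C_0 − rank ∂_1 = 5 − 4 = 1, and the invariant factors of ∂_1 are all 1, so H_0 = Z.
  H_1: rank ker ∂_1 − rank ∂_2 = (6 − 4) − 0 = 2, and there is no ∂_2, so H_1 = Z^2.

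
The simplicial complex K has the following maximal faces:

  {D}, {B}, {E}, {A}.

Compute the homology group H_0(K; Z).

H_0 = Z^4.

We work with the vertex ordering A < B < D < E. The simplices of K, each written with vertices in increasing order, are:

  0-simplices (4): A, B, D, E

giving chain groups C_0 ≅ Z^4.

Reading off H_k = ker ∂_k / im ∂_{k+1}:

  H_0: rank C_0 − rank ∂_1 = 4 − 0 = 4, and there is no ∂_1, so H_0 = Z^4.

(K is a triangulation of a set of 4 points.)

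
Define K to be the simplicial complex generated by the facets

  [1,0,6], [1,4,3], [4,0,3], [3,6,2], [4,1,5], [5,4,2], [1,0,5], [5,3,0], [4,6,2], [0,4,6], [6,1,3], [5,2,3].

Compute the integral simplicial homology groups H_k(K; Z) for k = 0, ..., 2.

K has 7 vertices, 18 edges, 12 triangles.
rank ∂_0 = 0, rank ∂_1 = 6 ⇒ b_0 = 7 − 0 − 6 = 1; all invariant factors of ∂_1 are 1 so no torsion. So H_0 ≅ Z.
rank ∂_1 = 6, rank ∂_2 = 12 ⇒ b_1 = 18 − 6 − 12 = 0; ∂_2 has invariant factor(s) [2] giving torsion. So H_1 ≅ Z_2.
rank ∂_2 = 12, rank ∂_3 = 0 ⇒ b_2 = 12 − 12 − 0 = 0. So H_2 ≅ 0.

H_0 ≅ Z,  H_1 ≅ Z_2,  H_2 = 0.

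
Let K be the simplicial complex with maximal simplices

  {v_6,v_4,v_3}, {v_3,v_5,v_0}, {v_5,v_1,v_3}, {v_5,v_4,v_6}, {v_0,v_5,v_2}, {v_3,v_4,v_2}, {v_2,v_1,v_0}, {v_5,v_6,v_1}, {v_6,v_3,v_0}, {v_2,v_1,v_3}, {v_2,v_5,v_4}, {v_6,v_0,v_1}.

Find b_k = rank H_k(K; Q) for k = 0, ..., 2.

Take the total order v_0 < v_1 < v_2 < v_3 < v_4 < v_5 < v_6 on the vertex set. Then K (dimension 2) consists of the simplices:

  0-simplices (7): [v_0], [v_1], [v_2], [v_3], [v_4], [v_5], [v_6]
  1-simplices (18): (18 of them)
  2-simplices (12): (12 of them)

so the chain groups are C_0 ≅ Z^7, C_1 ≅ Z^18, C_2 ≅ Z^12.

∂_1: C_1 → C_0 sends each edge [p,q] (with p < q) to q − p.
The resulting 7×18 matrix has rank 6, and its Smith normal form has invariant factors (1,1,1,1,1,1).

The boundary map ∂_2: C_2 → C_1 maps a triangle to the signed sum of its edges. For instance
  ∂[v_1,v_5,v_6] = [v_5,v_6] − [v_1,v_6] + [v_1,v_5],
  ∂[v_2,v_4,v_5] = [v_4,v_5] − [v_2,v_5] + [v_2,v_4].
The resulting 18×12 matrix has rank 12, and its Smith normal form has invariant factors (1,1,1,1,1,1,1,1,1,1,1,2).

Reading off H_k = ker ∂_k / im ∂_{k+1}:

  H_0: rank C_0 − rank ∂_1 = 7 − 6 = 1, and the invariant factors of ∂_1 are all 1, so H_0 = Z.
  H_1: rank ker ∂_1 − rank ∂_2 = (18 − 6) − 12 = 0, and ∂_2 has invariant factor 2 > 1, so H_1 = Z/2Z.
  H_2: rank ker ∂_2 − rank ∂_3 = (12 − 12) − 0 = 0, and there is no ∂_3, so H_2 = 0.

(K is a triangulation of the real projective plane RP^2.)

Hence the Betti numbers are b_0 = 1, b_1 = 0, b_2 = 0.

b_0 = 1, b_1 = 0, b_2 = 0.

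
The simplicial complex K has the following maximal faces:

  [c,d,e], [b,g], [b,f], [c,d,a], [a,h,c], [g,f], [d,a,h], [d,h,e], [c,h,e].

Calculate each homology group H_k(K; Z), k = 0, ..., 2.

H_0 ≅ Z^2,  H_1 ≅ Z,  H_2 ≅ Z.

We work with the vertex ordering a < b < c < d < e < f < g < h. The simplices of K, each written with vertices in increasing order, are:

  0-simplices (8): a, b, c, d, e, f, g, h
  1-simplices (12): ac, ad, ah, bf, bg, cd, ce, ch, de, dh, eh, fg
  2-simplices (6): acd, ach, adh, cde, ceh, deh

Hence C_0 ≅ Z^8, C_1 ≅ Z^12, C_2 ≅ Z^6.

Boundary ∂_1: C_1 → C_0 sends each edge [p,q] (with p < q) to q − p. For instance
  ∂bg = g − b.
As a 8×12 matrix over Z this has rank 6, with invariant factors (1,1,1,1,1,1).

∂_2: C_2 → C_1 maps a triangle to the signed sum of its edges. For instance
  ∂ach = ch − ah + ac,
  ∂deh = eh − dh + de.
The 12×6 boundary matrix has rank 5 and Smith normal form diag(1,1,1,1,1).

Computing H_k = (kernel of ∂_k) / (image of ∂_{k+1}):

  H_0: rank C_0 − rank ∂_1 = 8 − 6 = 2, and the invariant factors of ∂_1 are all 1, so H_0 = Z^2.
  H_1: rank ker ∂_1 − rank ∂_2 = (12 − 6) − 5 = 1, and the invariant factors of ∂_2 are all 1, so H_1 = Z.
  H_2: rank ker ∂_2 − rank ∂_3 = (6 − 5) − 0 = 1, and there is no ∂_3, so H_2 = Z.

(K is a triangulation of the disjoint union of the 2-sphere S^2 and the circle S^1.)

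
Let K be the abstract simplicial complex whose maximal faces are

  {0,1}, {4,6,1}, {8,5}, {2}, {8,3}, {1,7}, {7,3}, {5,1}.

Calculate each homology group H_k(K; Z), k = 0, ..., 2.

Order the vertices as 0 < 1 < 2 < 3 < 4 < 5 < 6 < 7 < 8. Listing each simplex with vertices in this order, K has dimension 2 with simplices:

  0-simplices (9): [0], [1], [2], [3], [4], [5], [6], [7], [8]
  1-simplices (9): [0,1], [1,4], [1,5], [1,6], [1,7], [3,7], [3,8], [4,6], [5,8]
  2-simplices (1): [1,4,6]

Hence C_0 ≅ Z^9, C_1 ≅ Z^9, C_2 ≅ Z^1.

The boundary map ∂_1: C_1 → C_0 sends each edge [p,q] (with p < q) to q − p.
This gives a 9×9 integer matrix of rank 7; reducing to Smith normal form yields diagonal entries (1,1,1,1,1,1,1).

∂_2: C_2 → C_1 maps a triangle to the signed sum of its edges. For instance
  ∂[1,4,6] = [4,6] − [1,6] + [1,4].
As a 9×1 matrix over Z this has rank 1, with invariant factors (1).

Reading off H_k = ker ∂_k / im ∂_{k+1}:

  H_0: rank C_0 − rank ∂_1 = 9 − 7 = 2, and the invariant factors of ∂_1 are all 1, so H_0 = Z^2.
  H_1: rank ker ∂_1 − rank ∂_2 = (9 − 7) − 1 = 1, and the invariant factors of ∂_2 are all 1, so H_1 = Z.
  H_2: rank ker ∂_2 − rank ∂_3 = (1 − 1) − 0 = 0, and there is no ∂_3, so H_2 = 0.

H_0 ≅ Z^2,  H_1 ≅ Z,  H_2 = 0.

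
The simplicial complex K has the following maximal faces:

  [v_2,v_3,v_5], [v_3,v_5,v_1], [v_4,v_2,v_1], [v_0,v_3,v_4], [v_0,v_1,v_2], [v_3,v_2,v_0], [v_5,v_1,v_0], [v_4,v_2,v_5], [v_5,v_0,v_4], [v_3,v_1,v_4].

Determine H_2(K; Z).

Order the vertices as v_0 < v_1 < v_2 < v_3 < v_4 < v_5. Listing each simplex with vertices in this order, K has dimension 2 with simplices:

  0-simplices (6): [v_0], [v_1], [v_2], [v_3], [v_4], [v_5]
  1-simplices (15): (15 of them)
  2-simplices (10): [v_0,v_1,v_2], [v_0,v_1,v_5], [v_0,v_2,v_3], [v_0,v_3,v_4], [v_0,v_4,v_5], [v_1,v_2,v_4], [v_1,v_3,v_4], [v_1,v_3,v_5], [v_2,v_3,v_5], [v_2,v_4,v_5]

so the chain groups are C_0 ≅ Z^6, C_1 ≅ Z^15, C_2 ≅ Z^10.

∂_1: C_1 → C_0 maps an edge to its endpoints' difference, ∂[p,q] = q − p. For instance
  ∂[v_2,v_4] = [v_4] − [v_2].
This gives a 6×15 integer matrix of rank 5; reducing to Smith normal form yields diagonal entries (1,1,1,1,1).

The boundary map ∂_2: C_2 → C_1 sends each 2-simplex [p,q,r] to [q,r] − [p,r] + [p,q]. For instance
  ∂[v_0,v_4,v_5] = [v_4,v_5] − [v_0,v_5] + [v_0,v_4],
  ∂[v_2,v_4,v_5] = [v_4,v_5] − [v_2,v_5] + [v_2,v_4].
The resulting 15×10 matrix has rank 10, and its Smith normal form has invariant factors (1,1,1,1,1,1,1,1,1,2).

Computing H_k = (kernel of ∂_k) / (image of ∂_{k+1}):

  H_2: rank ker ∂_2 − rank ∂_3 = (10 − 10) − 0 = 0, and there is no ∂_3, so H_2 ≅ 0.

H_2 = 0.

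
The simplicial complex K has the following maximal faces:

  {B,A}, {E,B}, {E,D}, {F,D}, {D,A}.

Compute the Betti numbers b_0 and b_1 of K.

Fix the vertex order A < B < D < E < F and write every simplex with vertices in increasing order. Then dim K = 1 and the simplices of K are:

  0-simplices (5): A, B, D, E, F
  1-simplices (5): AB, AD, BE, DE, DF

so the chain groups are C_0 ≅ Z^5, C_1 ≅ Z^5.

∂_1: C_1 → C_0 sends each edge [p,q] (with p < q) to q − p. For instance
  ∂AD = D − A.
The resulting 5×5 matrix has rank 4, and its Smith normal form has invariant factors (1,1,1,1).

Now H_k = ker ∂_k / im ∂_{k+1}, so:

  H_0: rank C_0 − rank ∂_1 = 5 − 4 = 1, and the invariant factors of ∂_1 are all 1, so H_0 ≅ Z.
  H_1: rank ker ∂_1 − rank ∂_2 = (5 − 4) − 0 = 1, and there is no ∂_2, so H_1 ≅ Z.

Hence the Betti numbers are b_0 = 1, b_1 = 1.

b_0 = 1, b_1 = 1.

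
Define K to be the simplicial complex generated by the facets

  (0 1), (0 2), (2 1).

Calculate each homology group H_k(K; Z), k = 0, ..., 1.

We work with the vertex ordering 0 < 1 < 2. The simplices of K, each written with vertices in increasing order, are:

  0-simplices (3): [0], [1], [2]
  1-simplices (3): [0,1], [0,2], [1,2]

so the chain groups are C_0 ≅ Z^3, C_1 ≅ Z^3.

Boundary ∂_1: C_1 → C_0 is given by ∂[p,q] = [q] − [p]. For instance
  ∂[0,2] = [2] − [0].
As a 3×3 matrix over Z this has rank 2, with invariant factors (1,1).

From H_k ≅ ker(∂_k) / im(∂_{k+1}) we obtain:

  H_0: rank C_0 − rank ∂_1 = 3 − 2 = 1, and the invariant factors of ∂_1 are all 1, so H_0 ≅ Z.
  H_1: rank ker ∂_1 − rank ∂_2 = (3 − 2) − 0 = 1, and there is no ∂_2, so H_1 ≅ Z.

As a check, the Euler characteristic is 3 − 3 = 0, which agrees with 1 − 1 = 0.
(K is a triangulation of the circle S^1.)

H_0 = Z,  H_1 = Z.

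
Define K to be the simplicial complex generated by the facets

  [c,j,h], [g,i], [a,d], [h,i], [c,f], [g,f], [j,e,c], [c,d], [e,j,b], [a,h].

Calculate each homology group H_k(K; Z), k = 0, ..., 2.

H_0 ≅ Z,  H_1 ≅ Z^2,  H_2 = 0.

We work with the vertex ordering a < b < c < d < e < f < g < h < i < j. The simplices of K, each written with vertices in increasing order, are:

  0-simplices (10): a, b, c, d, e, f, g, h, i, j
  1-simplices (14): ad, ah, be, bj, cd, ce, cf, ch, cj, ej, fg, gi, hi, hj
  2-simplices (3): bej, cej, chj

giving chain groups C_0 ≅ Z^10, C_1 ≅ Z^14, C_2 ≅ Z^3.

∂_1: C_1 → C_0 is given by ∂[p,q] = [q] − [p].
This gives a 10×14 integer matrix of rank 9; reducing to Smith normal form yields diagonal entries (1,1,1,1,1,1,1,1,1).

Boundary ∂_2: C_2 → C_1 sends each 2-simplex [p,q,r] to [q,r] − [p,r] + [p,q]. For instance
  ∂chj = hj − cj + ch,
  ∂bej = ej − bj + be.
This gives a 14×3 integer matrix of rank 3; reducing to Smith normal form yields diagonal entries (1,1,1).

Computing H_k = (kernel of ∂_k) / (image of ∂_{k+1}):

  H_0: rank C_0 − rank ∂_1 = 10 − 9 = 1, and the invariant factors of ∂_1 are all 1, so H_0 = Z.
  H_1: rank ker ∂_1 − rank ∂_2 = (14 − 9) − 3 = 2, and the invariant factors of ∂_2 are all 1, so H_1 = Z^2.
  H_2: rank ker ∂_2 − rank ∂_3 = (3 − 3) − 0 = 0, and there is no ∂_3, so H_2 = 0.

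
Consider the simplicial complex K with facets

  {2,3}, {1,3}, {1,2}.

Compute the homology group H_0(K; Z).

Fix the vertex order 1 < 2 < 3 and write every simplex with vertices in increasing order. Then dim K = 1 and the simplices of K are:

  0-simplices (3): [1], [2], [3]
  1-simplices (3): [1,2], [1,3], [2,3]

giving chain groups C_0 ≅ Z^3, C_1 ≅ Z^3.

Boundary ∂_1: C_1 → C_0 sends each edge [p,q] (with p < q) to q − p.
This gives a 3×3 integer matrix of rank 2; reducing to Smith normal form yields diagonal entries (1,1).

From H_k ≅ ker(∂_k) / im(∂_{k+1}) we obtain:

  H_0: rank C_0 − rank ∂_1 = 3 − 2 = 1, and the invariant factors of ∂_1 are all 1, so H_0 ≅ Z.

H_0 = Z.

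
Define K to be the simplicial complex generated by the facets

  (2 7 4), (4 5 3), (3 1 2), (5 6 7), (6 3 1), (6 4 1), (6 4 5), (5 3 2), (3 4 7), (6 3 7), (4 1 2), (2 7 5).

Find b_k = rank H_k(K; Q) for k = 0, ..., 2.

We work with the vertex ordering 1 < 2 < 3 < 4 < 5 < 6 < 7. The simplices of K, each written with vertices in increasing order, are:

  0-simplices (7): [1], [2], [3], [4], [5], [6], [7]
  1-simplices (18): [1,2], [1,3], [1,4], [1,6], [2,3], [2,4], [2,5], [2,7], [3,4], [3,5], [3,6], [3,7], [4,5], [4,6], [4,7], [5,6], [5,7], [6,7]
  2-simplices (12): [1,2,3], [1,2,4], [1,3,6], [1,4,6], [2,3,5], [2,4,7], [2,5,7], [3,4,5], [3,4,7], [3,6,7], [4,5,6], [5,6,7]

giving chain groups C_0 ≅ Z^7, C_1 ≅ Z^18, C_2 ≅ Z^12.

Boundary ∂_1: C_1 → C_0 maps an edge to its endpoints' difference, ∂[p,q] = q − p.
The 7×18 boundary matrix has rank 6 and Smith normal form diag(1,1,1,1,1,1).

Boundary ∂_2: C_2 → C_1 sends each 2-simplex [p,q,r] to [q,r] − [p,r] + [p,q]. For instance
  ∂[2,5,7] = [5,7] − [2,7] + [2,5],
  ∂[3,6,7] = [6,7] − [3,7] + [3,6].
As a 18×12 matrix over Z this has rank 12, with invariant factors (1,1,1,1,1,1,1,1,1,1,1,2).

From H_k ≅ ker(∂_k) / im(∂_{k+1}) we obtain:

  H_0: rank C_0 − rank ∂_1 = 7 − 6 = 1, and the invariant factors of ∂_1 are all 1, so H_0 = Z.
  H_1: rank ker ∂_1 − rank ∂_2 = (18 − 6) − 12 = 0, and ∂_2 has invariant factor 2 > 1, so H_1 = Z/2.
  H_2: rank ker ∂_2 − rank ∂_3 = (12 − 12) − 0 = 0, and there is no ∂_3, so H_2 = 0.

Hence the Betti numbers are b_0 = 1, b_1 = 0, b_2 = 0.

b_0 = 1, b_1 = 0, b_2 = 0.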